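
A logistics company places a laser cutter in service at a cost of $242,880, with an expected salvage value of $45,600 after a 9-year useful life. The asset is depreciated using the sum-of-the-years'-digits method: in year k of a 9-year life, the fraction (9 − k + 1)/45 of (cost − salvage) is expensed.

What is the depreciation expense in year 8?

Depreciable base = $242,880 − $45,600 = $197,280.
Sum of the years' digits = 9+8+7+6+5+4+3+2+1 = 45.
Year 1: $197,280 × 9/45 = $39,456. Book value $203,424.
Year 2: $197,280 × 8/45 = $35,072. Book value $168,352.
Year 3: $197,280 × 7/45 = $30,688. Book value $137,664.
Year 4: $197,280 × 6/45 = $26,304. Book value $111,360.
Year 5: $197,280 × 5/45 = $21,920. Book value $89,440.
Year 6: $197,280 × 4/45 = $17,536. Book value $71,904.
Year 7: $197,280 × 3/45 = $13,152. Book value $58,752.
Year 8: $197,280 × 2/45 = $8,768. Book value $49,984.

$8,768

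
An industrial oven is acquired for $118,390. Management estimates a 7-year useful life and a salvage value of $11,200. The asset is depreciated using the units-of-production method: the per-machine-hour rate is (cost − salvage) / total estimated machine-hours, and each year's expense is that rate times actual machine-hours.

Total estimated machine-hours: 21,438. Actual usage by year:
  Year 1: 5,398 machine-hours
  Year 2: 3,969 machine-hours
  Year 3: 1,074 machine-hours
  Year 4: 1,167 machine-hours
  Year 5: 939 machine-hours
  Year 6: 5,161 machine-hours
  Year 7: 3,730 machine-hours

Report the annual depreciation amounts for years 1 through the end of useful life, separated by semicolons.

$26,990; $19,845; $5,370; $5,835; $4,695; $25,805; $18,650

Depreciable base = $118,390 − $11,200 = $107,190.
Rate = $107,190 / 21,438 machine-hours = $5 per machine-hour.
Year 1: 5,398 × $5 = $26,990. Book value $91,400.
Year 2: 3,969 × $5 = $19,845. Book value $71,555.
Year 3: 1,074 × $5 = $5,370. Book value $66,185.
Year 4: 1,167 × $5 = $5,835. Book value $60,350.
Year 5: 939 × $5 = $4,695. Book value $55,655.
Year 6: 5,161 × $5 = $25,805. Book value $29,850.
Year 7: 3,730 × $5 = $18,650. Book value $11,200.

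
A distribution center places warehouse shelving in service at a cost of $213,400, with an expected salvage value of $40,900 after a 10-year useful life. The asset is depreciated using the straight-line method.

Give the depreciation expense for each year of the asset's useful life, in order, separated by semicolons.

Depreciable base = $213,400 − $40,900 = $172,500.
Annual expense = $172,500 / 10 = $17,250.
End of year 1: book value $196,150.
End of year 2: book value $178,900.
End of year 3: book value $161,650.
End of year 4: book value $144,400.
End of year 5: book value $127,150.
End of year 6: book value $109,900.
End of year 7: book value $92,650.
End of year 8: book value $75,400.
End of year 9: book value $58,150.
End of year 10: book value $40,900.

$17,250; $17,250; $17,250; $17,250; $17,250; $17,250; $17,250; $17,250; $17,250; $17,250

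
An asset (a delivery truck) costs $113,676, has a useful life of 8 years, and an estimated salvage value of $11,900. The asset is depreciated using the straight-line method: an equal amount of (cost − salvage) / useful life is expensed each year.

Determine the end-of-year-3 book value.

$75,510

Depreciable base = $113,676 − $11,900 = $101,776.
Annual expense = $101,776 / 8 = $12,722.
End of year 1: book value $100,954.
End of year 2: book value $88,232.
End of year 3: book value $75,510.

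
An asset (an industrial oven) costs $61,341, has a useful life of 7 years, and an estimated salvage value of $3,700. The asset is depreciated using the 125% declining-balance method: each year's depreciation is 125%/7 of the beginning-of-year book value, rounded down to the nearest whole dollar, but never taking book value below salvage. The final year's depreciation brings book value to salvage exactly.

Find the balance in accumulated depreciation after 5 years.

$38,399

Depreciable base = $61,341 − $3,700 = $57,641.
Year 1: ⌊$61,341 × 125%/7⌋ = $10,953. Book value $50,388.
Year 2: ⌊$50,388 × 125%/7⌋ = $8,997. Book value $41,391.
Year 3: ⌊$41,391 × 125%/7⌋ = $7,391. Book value $34,000.
Year 4: ⌊$34,000 × 125%/7⌋ = $6,071. Book value $27,929.
Year 5: ⌊$27,929 × 125%/7⌋ = $4,987. Book value $22,942.
Accumulated through year 5 = $61,341 − $22,942 = $38,399.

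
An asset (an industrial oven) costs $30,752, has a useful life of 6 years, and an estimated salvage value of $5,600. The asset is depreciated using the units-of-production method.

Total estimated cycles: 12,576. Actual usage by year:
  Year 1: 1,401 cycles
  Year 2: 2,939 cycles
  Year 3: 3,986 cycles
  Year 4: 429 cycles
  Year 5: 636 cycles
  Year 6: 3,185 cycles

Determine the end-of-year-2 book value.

Depreciable base = $30,752 − $5,600 = $25,152.
Rate = $25,152 / 12,576 cycles = $2 per cycle.
Year 1: 1,401 × $2 = $2,802. Book value $27,950.
Year 2: 2,939 × $2 = $5,878. Book value $22,072.

$22,072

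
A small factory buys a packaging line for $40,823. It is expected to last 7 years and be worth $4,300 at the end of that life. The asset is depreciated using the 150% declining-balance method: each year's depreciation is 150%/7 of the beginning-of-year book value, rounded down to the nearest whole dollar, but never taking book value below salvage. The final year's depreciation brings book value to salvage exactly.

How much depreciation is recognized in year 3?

Depreciable base = $40,823 − $4,300 = $36,523.
Year 1: ⌊$40,823 × 150%/7⌋ = $8,747. Book value $32,076.
Year 2: ⌊$32,076 × 150%/7⌋ = $6,873. Book value $25,203.
Year 3: ⌊$25,203 × 150%/7⌋ = $5,400. Book value $19,803.

$5,400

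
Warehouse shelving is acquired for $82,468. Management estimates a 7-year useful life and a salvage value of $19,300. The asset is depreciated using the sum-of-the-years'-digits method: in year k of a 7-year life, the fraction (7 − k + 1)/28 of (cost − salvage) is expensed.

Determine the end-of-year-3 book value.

$41,860

Depreciable base = $82,468 − $19,300 = $63,168.
Sum of the years' digits = 7+6+5+4+3+2+1 = 28.
Year 1: $63,168 × 7/28 = $15,792. Book value $66,676.
Year 2: $63,168 × 6/28 = $13,536. Book value $53,140.
Year 3: $63,168 × 5/28 = $11,280. Book value $41,860.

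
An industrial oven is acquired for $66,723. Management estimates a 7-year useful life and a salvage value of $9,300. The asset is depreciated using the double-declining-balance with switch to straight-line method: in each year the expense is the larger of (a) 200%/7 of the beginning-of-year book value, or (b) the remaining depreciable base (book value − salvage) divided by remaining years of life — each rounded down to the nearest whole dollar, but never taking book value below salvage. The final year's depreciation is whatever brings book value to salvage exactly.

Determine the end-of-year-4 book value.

$17,370

Depreciable base = $66,723 − $9,300 = $57,423.
Year 1: DB = ⌊$66,723 × 200%/7⌋ = $19,063; SL = ⌊$57,423/7⌋ = $8,203 → take DB $19,063. Book value $47,660.
Year 2: DB = ⌊$47,660 × 200%/7⌋ = $13,617; SL = ⌊$38,360/6⌋ = $6,393 → take DB $13,617. Book value $34,043.
Year 3: DB = ⌊$34,043 × 200%/7⌋ = $9,726; SL = ⌊$24,743/5⌋ = $4,948 → take DB $9,726. Book value $24,317.
Year 4: DB = ⌊$24,317 × 200%/7⌋ = $6,947; SL = ⌊$15,017/4⌋ = $3,754 → take DB $6,947. Book value $17,370.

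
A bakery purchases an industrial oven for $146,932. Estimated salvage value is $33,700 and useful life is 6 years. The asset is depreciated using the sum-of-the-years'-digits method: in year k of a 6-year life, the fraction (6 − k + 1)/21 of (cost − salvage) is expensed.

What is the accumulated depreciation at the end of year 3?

$80,880

Depreciable base = $146,932 − $33,700 = $113,232.
Sum of the years' digits = 6+5+4+3+2+1 = 21.
Year 1: $113,232 × 6/21 = $32,352. Book value $114,580.
Year 2: $113,232 × 5/21 = $26,960. Book value $87,620.
Year 3: $113,232 × 4/21 = $21,568. Book value $66,052.
Accumulated through year 3 = $146,932 − $66,052 = $80,880.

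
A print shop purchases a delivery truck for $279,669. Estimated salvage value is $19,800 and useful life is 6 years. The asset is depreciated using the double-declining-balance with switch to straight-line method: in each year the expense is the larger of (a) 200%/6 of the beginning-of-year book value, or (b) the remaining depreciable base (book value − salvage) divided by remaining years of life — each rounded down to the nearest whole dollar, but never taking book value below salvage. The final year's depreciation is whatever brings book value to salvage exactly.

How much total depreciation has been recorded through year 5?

$242,839

Depreciable base = $279,669 − $19,800 = $259,869.
Year 1: DB = ⌊$279,669 × 200%/6⌋ = $93,223; SL = ⌊$259,869/6⌋ = $43,311 → take DB $93,223. Book value $186,446.
Year 2: DB = ⌊$186,446 × 200%/6⌋ = $62,148; SL = ⌊$166,646/5⌋ = $33,329 → take DB $62,148. Book value $124,298.
Year 3: DB = ⌊$124,298 × 200%/6⌋ = $41,432; SL = ⌊$104,498/4⌋ = $26,124 → take DB $41,432. Book value $82,866.
Year 4: DB = ⌊$82,866 × 200%/6⌋ = $27,622; SL = ⌊$63,066/3⌋ = $21,022 → take DB $27,622. Book value $55,244.
Year 5: DB = ⌊$55,244 × 200%/6⌋ = $18,414; SL = ⌊$35,444/2⌋ = $17,722 → take DB $18,414. Book value $36,830.
Accumulated through year 5 = $279,669 − $36,830 = $242,839.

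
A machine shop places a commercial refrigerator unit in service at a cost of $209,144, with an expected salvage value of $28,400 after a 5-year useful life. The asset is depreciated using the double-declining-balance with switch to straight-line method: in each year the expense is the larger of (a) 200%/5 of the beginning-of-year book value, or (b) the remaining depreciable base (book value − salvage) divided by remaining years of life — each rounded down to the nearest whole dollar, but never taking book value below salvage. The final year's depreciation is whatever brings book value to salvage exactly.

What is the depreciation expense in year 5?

Depreciable base = $209,144 − $28,400 = $180,744.
Year 1: DB = ⌊$209,144 × 200%/5⌋ = $83,657; SL = ⌊$180,744/5⌋ = $36,148 → take DB $83,657. Book value $125,487.
Year 2: DB = ⌊$125,487 × 200%/5⌋ = $50,194; SL = ⌊$97,087/4⌋ = $24,271 → take DB $50,194. Book value $75,293.
Year 3: DB = ⌊$75,293 × 200%/5⌋ = $30,117; SL = ⌊$46,893/3⌋ = $15,631 → take DB $30,117. Book value $45,176.
Year 4: DB = ⌊$45,176 × 200%/5⌋ = $18,070; SL = ⌊$16,776/2⌋ = $8,388 → take DB $18,070, capped at $16,776. Book value $28,400.
Year 5 (final): $28,400 − $28,400 = $0. Book value $28,400.

$0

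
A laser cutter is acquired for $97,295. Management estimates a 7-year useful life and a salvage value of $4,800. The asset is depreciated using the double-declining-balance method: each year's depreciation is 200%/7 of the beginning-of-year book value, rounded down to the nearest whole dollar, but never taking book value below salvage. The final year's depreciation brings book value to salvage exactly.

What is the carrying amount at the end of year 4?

$25,328

Depreciable base = $97,295 − $4,800 = $92,495.
Year 1: ⌊$97,295 × 200%/7⌋ = $27,798. Book value $69,497.
Year 2: ⌊$69,497 × 200%/7⌋ = $19,856. Book value $49,641.
Year 3: ⌊$49,641 × 200%/7⌋ = $14,183. Book value $35,458.
Year 4: ⌊$35,458 × 200%/7⌋ = $10,130. Book value $25,328.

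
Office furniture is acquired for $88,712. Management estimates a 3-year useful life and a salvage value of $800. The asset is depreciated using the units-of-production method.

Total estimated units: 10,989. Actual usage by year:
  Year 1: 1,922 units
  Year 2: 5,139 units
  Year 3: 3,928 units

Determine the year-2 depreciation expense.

$41,112

Depreciable base = $88,712 − $800 = $87,912.
Rate = $87,912 / 10,989 units = $8 per unit.
Year 1: 1,922 × $8 = $15,376. Book value $73,336.
Year 2: 5,139 × $8 = $41,112. Book value $32,224.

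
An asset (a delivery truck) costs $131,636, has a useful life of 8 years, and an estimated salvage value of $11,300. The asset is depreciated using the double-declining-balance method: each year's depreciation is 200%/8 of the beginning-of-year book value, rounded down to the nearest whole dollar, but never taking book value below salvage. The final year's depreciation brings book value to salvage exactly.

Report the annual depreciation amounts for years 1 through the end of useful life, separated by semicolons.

$32,909; $24,681; $18,511; $13,883; $10,413; $7,809; $5,857; $6,273

Depreciable base = $131,636 − $11,300 = $120,336.
Year 1: ⌊$131,636 × 200%/8⌋ = $32,909. Book value $98,727.
Year 2: ⌊$98,727 × 200%/8⌋ = $24,681. Book value $74,046.
Year 3: ⌊$74,046 × 200%/8⌋ = $18,511. Book value $55,535.
Year 4: ⌊$55,535 × 200%/8⌋ = $13,883. Book value $41,652.
Year 5: ⌊$41,652 × 200%/8⌋ = $10,413. Book value $31,239.
Year 6: ⌊$31,239 × 200%/8⌋ = $7,809. Book value $23,430.
Year 7: ⌊$23,430 × 200%/8⌋ = $5,857. Book value $17,573.
Year 8 (final): $17,573 − $11,300 = $6,273. Book value $11,300.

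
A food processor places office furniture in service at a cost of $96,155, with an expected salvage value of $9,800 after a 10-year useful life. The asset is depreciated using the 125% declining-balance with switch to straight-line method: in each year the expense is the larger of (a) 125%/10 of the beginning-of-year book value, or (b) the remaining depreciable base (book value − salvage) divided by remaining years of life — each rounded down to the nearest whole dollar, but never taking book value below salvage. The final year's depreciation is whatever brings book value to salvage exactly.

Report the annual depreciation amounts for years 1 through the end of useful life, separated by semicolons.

$12,019; $10,517; $9,202; $8,052; $7,760; $7,761; $7,761; $7,761; $7,761; $7,761

Depreciable base = $96,155 − $9,800 = $86,355.
Year 1: DB = ⌊$96,155 × 125%/10⌋ = $12,019; SL = ⌊$86,355/10⌋ = $8,635 → take DB $12,019. Book value $84,136.
Year 2: DB = ⌊$84,136 × 125%/10⌋ = $10,517; SL = ⌊$74,336/9⌋ = $8,259 → take DB $10,517. Book value $73,619.
Year 3: DB = ⌊$73,619 × 125%/10⌋ = $9,202; SL = ⌊$63,819/8⌋ = $7,977 → take DB $9,202. Book value $64,417.
Year 4: DB = ⌊$64,417 × 125%/10⌋ = $8,052; SL = ⌊$54,617/7⌋ = $7,802 → take DB $8,052. Book value $56,365.
Year 5: DB = ⌊$56,365 × 125%/10⌋ = $7,045; SL = ⌊$46,565/6⌋ = $7,760 → take SL $7,760. Book value $48,605.
Year 6: DB = ⌊$48,605 × 125%/10⌋ = $6,075; SL = ⌊$38,805/5⌋ = $7,761 → take SL $7,761. Book value $40,844.
Year 7: DB = ⌊$40,844 × 125%/10⌋ = $5,105; SL = ⌊$31,044/4⌋ = $7,761 → take SL $7,761. Book value $33,083.
Year 8: DB = ⌊$33,083 × 125%/10⌋ = $4,135; SL = ⌊$23,283/3⌋ = $7,761 → take SL $7,761. Book value $25,322.
Year 9: DB = ⌊$25,322 × 125%/10⌋ = $3,165; SL = ⌊$15,522/2⌋ = $7,761 → take SL $7,761. Book value $17,561.
Year 10 (final): $17,561 − $9,800 = $7,761. Book value $9,800.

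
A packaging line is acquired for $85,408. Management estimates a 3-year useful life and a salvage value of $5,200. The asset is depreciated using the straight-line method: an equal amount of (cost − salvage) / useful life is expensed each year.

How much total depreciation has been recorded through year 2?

Depreciable base = $85,408 − $5,200 = $80,208.
Annual expense = $80,208 / 3 = $26,736.
End of year 1: book value $58,672.
End of year 2: book value $31,936.
Accumulated through year 2 = $85,408 − $31,936 = $53,472.

$53,472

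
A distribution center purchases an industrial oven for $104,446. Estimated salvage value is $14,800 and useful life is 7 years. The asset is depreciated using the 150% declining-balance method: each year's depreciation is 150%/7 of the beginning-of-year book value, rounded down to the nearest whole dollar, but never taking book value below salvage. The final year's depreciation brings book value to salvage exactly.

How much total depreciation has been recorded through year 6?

$79,871

Depreciable base = $104,446 − $14,800 = $89,646.
Year 1: ⌊$104,446 × 150%/7⌋ = $22,381. Book value $82,065.
Year 2: ⌊$82,065 × 150%/7⌋ = $17,585. Book value $64,480.
Year 3: ⌊$64,480 × 150%/7⌋ = $13,817. Book value $50,663.
Year 4: ⌊$50,663 × 150%/7⌋ = $10,856. Book value $39,807.
Year 5: ⌊$39,807 × 150%/7⌋ = $8,530. Book value $31,277.
Year 6: ⌊$31,277 × 150%/7⌋ = $6,702. Book value $24,575.
Accumulated through year 6 = $104,446 − $24,575 = $79,871.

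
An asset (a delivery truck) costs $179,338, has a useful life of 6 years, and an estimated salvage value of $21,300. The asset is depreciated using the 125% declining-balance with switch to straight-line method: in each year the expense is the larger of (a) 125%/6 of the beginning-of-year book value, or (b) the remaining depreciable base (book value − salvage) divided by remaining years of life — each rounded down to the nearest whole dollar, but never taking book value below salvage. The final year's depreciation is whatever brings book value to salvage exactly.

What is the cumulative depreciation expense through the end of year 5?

$135,477

Depreciable base = $179,338 − $21,300 = $158,038.
Year 1: DB = ⌊$179,338 × 125%/6⌋ = $37,362; SL = ⌊$158,038/6⌋ = $26,339 → take DB $37,362. Book value $141,976.
Year 2: DB = ⌊$141,976 × 125%/6⌋ = $29,578; SL = ⌊$120,676/5⌋ = $24,135 → take DB $29,578. Book value $112,398.
Year 3: DB = ⌊$112,398 × 125%/6⌋ = $23,416; SL = ⌊$91,098/4⌋ = $22,774 → take DB $23,416. Book value $88,982.
Year 4: DB = ⌊$88,982 × 125%/6⌋ = $18,537; SL = ⌊$67,682/3⌋ = $22,560 → take SL $22,560. Book value $66,422.
Year 5: DB = ⌊$66,422 × 125%/6⌋ = $13,837; SL = ⌊$45,122/2⌋ = $22,561 → take SL $22,561. Book value $43,861.
Accumulated through year 5 = $179,338 − $43,861 = $135,477.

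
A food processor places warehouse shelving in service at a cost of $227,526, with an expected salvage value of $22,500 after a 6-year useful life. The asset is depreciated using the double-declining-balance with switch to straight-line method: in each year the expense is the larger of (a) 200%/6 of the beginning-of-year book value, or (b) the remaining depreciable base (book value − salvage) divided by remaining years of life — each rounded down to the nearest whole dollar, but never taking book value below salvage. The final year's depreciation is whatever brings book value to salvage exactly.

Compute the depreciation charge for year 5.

Depreciable base = $227,526 − $22,500 = $205,026.
Year 1: DB = ⌊$227,526 × 200%/6⌋ = $75,842; SL = ⌊$205,026/6⌋ = $34,171 → take DB $75,842. Book value $151,684.
Year 2: DB = ⌊$151,684 × 200%/6⌋ = $50,561; SL = ⌊$129,184/5⌋ = $25,836 → take DB $50,561. Book value $101,123.
Year 3: DB = ⌊$101,123 × 200%/6⌋ = $33,707; SL = ⌊$78,623/4⌋ = $19,655 → take DB $33,707. Book value $67,416.
Year 4: DB = ⌊$67,416 × 200%/6⌋ = $22,472; SL = ⌊$44,916/3⌋ = $14,972 → take DB $22,472. Book value $44,944.
Year 5: DB = ⌊$44,944 × 200%/6⌋ = $14,981; SL = ⌊$22,444/2⌋ = $11,222 → take DB $14,981. Book value $29,963.

$14,981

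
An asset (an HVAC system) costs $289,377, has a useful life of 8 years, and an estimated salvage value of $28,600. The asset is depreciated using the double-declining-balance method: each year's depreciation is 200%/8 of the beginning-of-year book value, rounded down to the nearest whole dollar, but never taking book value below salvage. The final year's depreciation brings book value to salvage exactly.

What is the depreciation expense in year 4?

$30,520

Depreciable base = $289,377 − $28,600 = $260,777.
Year 1: ⌊$289,377 × 200%/8⌋ = $72,344. Book value $217,033.
Year 2: ⌊$217,033 × 200%/8⌋ = $54,258. Book value $162,775.
Year 3: ⌊$162,775 × 200%/8⌋ = $40,693. Book value $122,082.
Year 4: ⌊$122,082 × 200%/8⌋ = $30,520. Book value $91,562.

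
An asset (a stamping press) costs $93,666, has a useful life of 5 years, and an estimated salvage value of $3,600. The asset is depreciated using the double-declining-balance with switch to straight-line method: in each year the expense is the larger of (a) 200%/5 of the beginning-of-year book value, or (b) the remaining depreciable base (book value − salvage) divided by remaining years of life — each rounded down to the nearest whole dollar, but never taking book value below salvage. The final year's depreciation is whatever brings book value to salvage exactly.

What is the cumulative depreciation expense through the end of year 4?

Depreciable base = $93,666 − $3,600 = $90,066.
Year 1: DB = ⌊$93,666 × 200%/5⌋ = $37,466; SL = ⌊$90,066/5⌋ = $18,013 → take DB $37,466. Book value $56,200.
Year 2: DB = ⌊$56,200 × 200%/5⌋ = $22,480; SL = ⌊$52,600/4⌋ = $13,150 → take DB $22,480. Book value $33,720.
Year 3: DB = ⌊$33,720 × 200%/5⌋ = $13,488; SL = ⌊$30,120/3⌋ = $10,040 → take DB $13,488. Book value $20,232.
Year 4: DB = ⌊$20,232 × 200%/5⌋ = $8,092; SL = ⌊$16,632/2⌋ = $8,316 → take SL $8,316. Book value $11,916.
Accumulated through year 4 = $93,666 − $11,916 = $81,750.

$81,750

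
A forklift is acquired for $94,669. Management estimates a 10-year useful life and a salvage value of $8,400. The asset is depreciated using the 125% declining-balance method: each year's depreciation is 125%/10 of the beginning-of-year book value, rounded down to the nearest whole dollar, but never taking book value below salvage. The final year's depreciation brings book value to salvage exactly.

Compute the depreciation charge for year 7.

$5,311

Depreciable base = $94,669 − $8,400 = $86,269.
Year 1: ⌊$94,669 × 125%/10⌋ = $11,833. Book value $82,836.
Year 2: ⌊$82,836 × 125%/10⌋ = $10,354. Book value $72,482.
Year 3: ⌊$72,482 × 125%/10⌋ = $9,060. Book value $63,422.
Year 4: ⌊$63,422 × 125%/10⌋ = $7,927. Book value $55,495.
Year 5: ⌊$55,495 × 125%/10⌋ = $6,936. Book value $48,559.
Year 6: ⌊$48,559 × 125%/10⌋ = $6,069. Book value $42,490.
Year 7: ⌊$42,490 × 125%/10⌋ = $5,311. Book value $37,179.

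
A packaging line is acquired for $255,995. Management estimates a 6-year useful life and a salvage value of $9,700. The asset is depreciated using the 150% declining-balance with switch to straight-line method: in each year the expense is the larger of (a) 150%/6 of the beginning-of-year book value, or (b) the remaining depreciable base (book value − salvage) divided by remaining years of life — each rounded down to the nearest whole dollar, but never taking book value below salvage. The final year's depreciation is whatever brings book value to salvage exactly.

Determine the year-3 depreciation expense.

$35,999

Depreciable base = $255,995 − $9,700 = $246,295.
Year 1: DB = ⌊$255,995 × 150%/6⌋ = $63,998; SL = ⌊$246,295/6⌋ = $41,049 → take DB $63,998. Book value $191,997.
Year 2: DB = ⌊$191,997 × 150%/6⌋ = $47,999; SL = ⌊$182,297/5⌋ = $36,459 → take DB $47,999. Book value $143,998.
Year 3: DB = ⌊$143,998 × 150%/6⌋ = $35,999; SL = ⌊$134,298/4⌋ = $33,574 → take DB $35,999. Book value $107,999.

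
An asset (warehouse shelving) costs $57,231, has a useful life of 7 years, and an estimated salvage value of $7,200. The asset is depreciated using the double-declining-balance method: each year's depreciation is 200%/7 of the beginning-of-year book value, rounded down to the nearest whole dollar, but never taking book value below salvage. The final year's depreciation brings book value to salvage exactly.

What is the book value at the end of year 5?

Depreciable base = $57,231 − $7,200 = $50,031.
Year 1: ⌊$57,231 × 200%/7⌋ = $16,351. Book value $40,880.
Year 2: ⌊$40,880 × 200%/7⌋ = $11,680. Book value $29,200.
Year 3: ⌊$29,200 × 200%/7⌋ = $8,342. Book value $20,858.
Year 4: ⌊$20,858 × 200%/7⌋ = $5,959. Book value $14,899.
Year 5: ⌊$14,899 × 200%/7⌋ = $4,256. Book value $10,643.

$10,643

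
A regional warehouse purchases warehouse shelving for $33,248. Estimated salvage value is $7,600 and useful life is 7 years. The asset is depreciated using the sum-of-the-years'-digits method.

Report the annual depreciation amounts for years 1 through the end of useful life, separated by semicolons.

$6,412; $5,496; $4,580; $3,664; $2,748; $1,832; $916

Depreciable base = $33,248 − $7,600 = $25,648.
Sum of the years' digits = 7+6+5+4+3+2+1 = 28.
Year 1: $25,648 × 7/28 = $6,412. Book value $26,836.
Year 2: $25,648 × 6/28 = $5,496. Book value $21,340.
Year 3: $25,648 × 5/28 = $4,580. Book value $16,760.
Year 4: $25,648 × 4/28 = $3,664. Book value $13,096.
Year 5: $25,648 × 3/28 = $2,748. Book value $10,348.
Year 6: $25,648 × 2/28 = $1,832. Book value $8,516.
Year 7: $25,648 × 1/28 = $916. Book value $7,600.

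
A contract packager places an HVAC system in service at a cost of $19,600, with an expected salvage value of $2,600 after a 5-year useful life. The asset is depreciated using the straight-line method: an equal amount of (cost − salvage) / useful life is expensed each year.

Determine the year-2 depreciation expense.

Depreciable base = $19,600 − $2,600 = $17,000.
Annual expense = $17,000 / 5 = $3,400.

$3,400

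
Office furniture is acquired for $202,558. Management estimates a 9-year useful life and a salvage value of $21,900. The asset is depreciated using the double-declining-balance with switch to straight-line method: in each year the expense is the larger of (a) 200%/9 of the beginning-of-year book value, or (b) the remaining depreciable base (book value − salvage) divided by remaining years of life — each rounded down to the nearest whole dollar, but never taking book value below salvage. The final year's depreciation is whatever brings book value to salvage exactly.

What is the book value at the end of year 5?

$57,655

Depreciable base = $202,558 − $21,900 = $180,658.
Year 1: DB = ⌊$202,558 × 200%/9⌋ = $45,012; SL = ⌊$180,658/9⌋ = $20,073 → take DB $45,012. Book value $157,546.
Year 2: DB = ⌊$157,546 × 200%/9⌋ = $35,010; SL = ⌊$135,646/8⌋ = $16,955 → take DB $35,010. Book value $122,536.
Year 3: DB = ⌊$122,536 × 200%/9⌋ = $27,230; SL = ⌊$100,636/7⌋ = $14,376 → take DB $27,230. Book value $95,306.
Year 4: DB = ⌊$95,306 × 200%/9⌋ = $21,179; SL = ⌊$73,406/6⌋ = $12,234 → take DB $21,179. Book value $74,127.
Year 5: DB = ⌊$74,127 × 200%/9⌋ = $16,472; SL = ⌊$52,227/5⌋ = $10,445 → take DB $16,472. Book value $57,655.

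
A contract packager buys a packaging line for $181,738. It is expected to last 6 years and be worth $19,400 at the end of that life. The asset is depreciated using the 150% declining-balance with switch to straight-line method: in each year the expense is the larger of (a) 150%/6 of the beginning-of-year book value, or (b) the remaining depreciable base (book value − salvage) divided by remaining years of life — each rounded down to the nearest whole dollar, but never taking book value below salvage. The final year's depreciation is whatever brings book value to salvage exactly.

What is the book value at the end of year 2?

$102,228

Depreciable base = $181,738 − $19,400 = $162,338.
Year 1: DB = ⌊$181,738 × 150%/6⌋ = $45,434; SL = ⌊$162,338/6⌋ = $27,056 → take DB $45,434. Book value $136,304.
Year 2: DB = ⌊$136,304 × 150%/6⌋ = $34,076; SL = ⌊$116,904/5⌋ = $23,380 → take DB $34,076. Book value $102,228.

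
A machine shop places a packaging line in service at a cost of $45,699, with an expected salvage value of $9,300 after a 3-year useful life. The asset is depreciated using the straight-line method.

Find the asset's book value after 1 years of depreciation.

Depreciable base = $45,699 − $9,300 = $36,399.
Annual expense = $36,399 / 3 = $12,133.
End of year 1: book value $33,566.

$33,566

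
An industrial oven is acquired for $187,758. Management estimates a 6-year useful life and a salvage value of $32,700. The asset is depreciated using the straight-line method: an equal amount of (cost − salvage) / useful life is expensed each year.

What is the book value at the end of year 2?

$136,072

Depreciable base = $187,758 − $32,700 = $155,058.
Annual expense = $155,058 / 6 = $25,843.
End of year 1: book value $161,915.
End of year 2: book value $136,072.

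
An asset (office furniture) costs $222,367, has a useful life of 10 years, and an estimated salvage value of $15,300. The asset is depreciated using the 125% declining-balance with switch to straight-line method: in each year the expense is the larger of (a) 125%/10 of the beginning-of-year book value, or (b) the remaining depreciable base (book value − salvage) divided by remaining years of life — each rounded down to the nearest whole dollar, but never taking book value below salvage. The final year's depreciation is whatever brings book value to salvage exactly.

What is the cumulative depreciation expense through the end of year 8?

Depreciable base = $222,367 − $15,300 = $207,067.
Year 1: DB = ⌊$222,367 × 125%/10⌋ = $27,795; SL = ⌊$207,067/10⌋ = $20,706 → take DB $27,795. Book value $194,572.
Year 2: DB = ⌊$194,572 × 125%/10⌋ = $24,321; SL = ⌊$179,272/9⌋ = $19,919 → take DB $24,321. Book value $170,251.
Year 3: DB = ⌊$170,251 × 125%/10⌋ = $21,281; SL = ⌊$154,951/8⌋ = $19,368 → take DB $21,281. Book value $148,970.
Year 4: DB = ⌊$148,970 × 125%/10⌋ = $18,621; SL = ⌊$133,670/7⌋ = $19,095 → take SL $19,095. Book value $129,875.
Year 5: DB = ⌊$129,875 × 125%/10⌋ = $16,234; SL = ⌊$114,575/6⌋ = $19,095 → take SL $19,095. Book value $110,780.
Year 6: DB = ⌊$110,780 × 125%/10⌋ = $13,847; SL = ⌊$95,480/5⌋ = $19,096 → take SL $19,096. Book value $91,684.
Year 7: DB = ⌊$91,684 × 125%/10⌋ = $11,460; SL = ⌊$76,384/4⌋ = $19,096 → take SL $19,096. Book value $72,588.
Year 8: DB = ⌊$72,588 × 125%/10⌋ = $9,073; SL = ⌊$57,288/3⌋ = $19,096 → take SL $19,096. Book value $53,492.
Accumulated through year 8 = $222,367 − $53,492 = $168,875.

$168,875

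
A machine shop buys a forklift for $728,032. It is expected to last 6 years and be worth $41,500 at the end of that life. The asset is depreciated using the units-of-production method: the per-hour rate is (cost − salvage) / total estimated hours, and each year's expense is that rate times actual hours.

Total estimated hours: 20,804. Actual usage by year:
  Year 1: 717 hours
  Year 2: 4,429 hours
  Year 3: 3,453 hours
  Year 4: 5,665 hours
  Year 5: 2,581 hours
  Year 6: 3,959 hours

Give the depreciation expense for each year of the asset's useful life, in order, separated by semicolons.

$23,661; $146,157; $113,949; $186,945; $85,173; $130,647

Depreciable base = $728,032 − $41,500 = $686,532.
Rate = $686,532 / 20,804 hours = $33 per hour.
Year 1: 717 × $33 = $23,661. Book value $704,371.
Year 2: 4,429 × $33 = $146,157. Book value $558,214.
Year 3: 3,453 × $33 = $113,949. Book value $444,265.
Year 4: 5,665 × $33 = $186,945. Book value $257,320.
Year 5: 2,581 × $33 = $85,173. Book value $172,147.
Year 6: 3,959 × $33 = $130,647. Book value $41,500.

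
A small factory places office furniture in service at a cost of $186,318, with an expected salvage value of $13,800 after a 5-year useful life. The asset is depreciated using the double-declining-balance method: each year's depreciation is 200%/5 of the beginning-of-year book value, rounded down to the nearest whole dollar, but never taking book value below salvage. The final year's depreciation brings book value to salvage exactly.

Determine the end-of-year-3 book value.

Depreciable base = $186,318 − $13,800 = $172,518.
Year 1: ⌊$186,318 × 200%/5⌋ = $74,527. Book value $111,791.
Year 2: ⌊$111,791 × 200%/5⌋ = $44,716. Book value $67,075.
Year 3: ⌊$67,075 × 200%/5⌋ = $26,830. Book value $40,245.

$40,245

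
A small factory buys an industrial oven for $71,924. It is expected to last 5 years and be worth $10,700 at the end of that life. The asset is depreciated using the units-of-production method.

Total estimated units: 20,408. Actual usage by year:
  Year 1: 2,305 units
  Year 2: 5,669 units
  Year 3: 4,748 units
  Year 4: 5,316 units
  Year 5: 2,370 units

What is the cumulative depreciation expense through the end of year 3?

$38,166

Depreciable base = $71,924 − $10,700 = $61,224.
Rate = $61,224 / 20,408 units = $3 per unit.
Year 1: 2,305 × $3 = $6,915. Book value $65,009.
Year 2: 5,669 × $3 = $17,007. Book value $48,002.
Year 3: 4,748 × $3 = $14,244. Book value $33,758.
Accumulated through year 3 = $71,924 − $33,758 = $38,166.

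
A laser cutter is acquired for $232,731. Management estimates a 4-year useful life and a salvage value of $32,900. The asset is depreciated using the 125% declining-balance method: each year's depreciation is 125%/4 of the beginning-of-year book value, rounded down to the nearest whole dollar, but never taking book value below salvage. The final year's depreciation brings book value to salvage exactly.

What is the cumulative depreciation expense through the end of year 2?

$122,728

Depreciable base = $232,731 − $32,900 = $199,831.
Year 1: ⌊$232,731 × 125%/4⌋ = $72,728. Book value $160,003.
Year 2: ⌊$160,003 × 125%/4⌋ = $50,000. Book value $110,003.
Accumulated through year 2 = $232,731 − $110,003 = $122,728.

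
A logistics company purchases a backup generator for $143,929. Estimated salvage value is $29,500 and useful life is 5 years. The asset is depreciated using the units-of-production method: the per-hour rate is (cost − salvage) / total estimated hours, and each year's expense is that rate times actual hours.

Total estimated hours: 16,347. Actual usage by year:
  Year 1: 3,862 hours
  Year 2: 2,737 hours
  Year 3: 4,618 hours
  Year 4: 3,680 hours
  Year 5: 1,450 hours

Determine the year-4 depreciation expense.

Depreciable base = $143,929 − $29,500 = $114,429.
Rate = $114,429 / 16,347 hours = $7 per hour.
Year 1: 3,862 × $7 = $27,034. Book value $116,895.
Year 2: 2,737 × $7 = $19,159. Book value $97,736.
Year 3: 4,618 × $7 = $32,326. Book value $65,410.
Year 4: 3,680 × $7 = $25,760. Book value $39,650.

$25,760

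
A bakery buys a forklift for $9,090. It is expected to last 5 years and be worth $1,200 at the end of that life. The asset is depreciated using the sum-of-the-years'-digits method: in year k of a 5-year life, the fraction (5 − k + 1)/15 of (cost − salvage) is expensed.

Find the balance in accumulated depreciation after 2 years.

Depreciable base = $9,090 − $1,200 = $7,890.
Sum of the years' digits = 5+4+3+2+1 = 15.
Year 1: $7,890 × 5/15 = $2,630. Book value $6,460.
Year 2: $7,890 × 4/15 = $2,104. Book value $4,356.
Accumulated through year 2 = $9,090 − $4,356 = $4,734.

$4,734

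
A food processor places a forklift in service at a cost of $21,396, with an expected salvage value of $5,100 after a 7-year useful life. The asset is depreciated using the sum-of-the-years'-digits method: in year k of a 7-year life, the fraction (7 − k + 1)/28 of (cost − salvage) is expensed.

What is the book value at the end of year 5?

$6,846

Depreciable base = $21,396 − $5,100 = $16,296.
Sum of the years' digits = 7+6+5+4+3+2+1 = 28.
Year 1: $16,296 × 7/28 = $4,074. Book value $17,322.
Year 2: $16,296 × 6/28 = $3,492. Book value $13,830.
Year 3: $16,296 × 5/28 = $2,910. Book value $10,920.
Year 4: $16,296 × 4/28 = $2,328. Book value $8,592.
Year 5: $16,296 × 3/28 = $1,746. Book value $6,846.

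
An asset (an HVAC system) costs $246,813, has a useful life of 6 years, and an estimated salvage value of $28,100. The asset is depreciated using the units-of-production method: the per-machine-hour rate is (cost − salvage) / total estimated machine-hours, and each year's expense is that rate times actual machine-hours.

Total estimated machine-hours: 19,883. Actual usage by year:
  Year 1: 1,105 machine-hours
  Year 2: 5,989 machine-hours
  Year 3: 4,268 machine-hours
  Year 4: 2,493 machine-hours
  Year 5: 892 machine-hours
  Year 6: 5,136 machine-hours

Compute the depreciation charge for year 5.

$9,812

Depreciable base = $246,813 − $28,100 = $218,713.
Rate = $218,713 / 19,883 machine-hours = $11 per machine-hour.
Year 1: 1,105 × $11 = $12,155. Book value $234,658.
Year 2: 5,989 × $11 = $65,879. Book value $168,779.
Year 3: 4,268 × $11 = $46,948. Book value $121,831.
Year 4: 2,493 × $11 = $27,423. Book value $94,408.
Year 5: 892 × $11 = $9,812. Book value $84,596.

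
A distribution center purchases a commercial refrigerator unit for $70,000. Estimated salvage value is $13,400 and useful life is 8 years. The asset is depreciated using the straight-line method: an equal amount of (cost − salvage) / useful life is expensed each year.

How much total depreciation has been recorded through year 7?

$49,525

Depreciable base = $70,000 − $13,400 = $56,600.
Annual expense = $56,600 / 8 = $7,075.
End of year 1: book value $62,925.
End of year 2: book value $55,850.
End of year 3: book value $48,775.
End of year 4: book value $41,700.
End of year 5: book value $34,625.
End of year 6: book value $27,550.
End of year 7: book value $20,475.
Accumulated through year 7 = $70,000 − $20,475 = $49,525.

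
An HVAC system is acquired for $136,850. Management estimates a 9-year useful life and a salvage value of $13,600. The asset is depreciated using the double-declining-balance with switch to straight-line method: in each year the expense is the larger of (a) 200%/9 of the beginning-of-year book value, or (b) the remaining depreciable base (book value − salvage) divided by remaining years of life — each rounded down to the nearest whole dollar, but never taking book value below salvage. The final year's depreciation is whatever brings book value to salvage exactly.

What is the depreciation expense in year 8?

$5,236

Depreciable base = $136,850 − $13,600 = $123,250.
Year 1: DB = ⌊$136,850 × 200%/9⌋ = $30,411; SL = ⌊$123,250/9⌋ = $13,694 → take DB $30,411. Book value $106,439.
Year 2: DB = ⌊$106,439 × 200%/9⌋ = $23,653; SL = ⌊$92,839/8⌋ = $11,604 → take DB $23,653. Book value $82,786.
Year 3: DB = ⌊$82,786 × 200%/9⌋ = $18,396; SL = ⌊$69,186/7⌋ = $9,883 → take DB $18,396. Book value $64,390.
Year 4: DB = ⌊$64,390 × 200%/9⌋ = $14,308; SL = ⌊$50,790/6⌋ = $8,465 → take DB $14,308. Book value $50,082.
Year 5: DB = ⌊$50,082 × 200%/9⌋ = $11,129; SL = ⌊$36,482/5⌋ = $7,296 → take DB $11,129. Book value $38,953.
Year 6: DB = ⌊$38,953 × 200%/9⌋ = $8,656; SL = ⌊$25,353/4⌋ = $6,338 → take DB $8,656. Book value $30,297.
Year 7: DB = ⌊$30,297 × 200%/9⌋ = $6,732; SL = ⌊$16,697/3⌋ = $5,565 → take DB $6,732. Book value $23,565.
Year 8: DB = ⌊$23,565 × 200%/9⌋ = $5,236; SL = ⌊$9,965/2⌋ = $4,982 → take DB $5,236. Book value $18,329.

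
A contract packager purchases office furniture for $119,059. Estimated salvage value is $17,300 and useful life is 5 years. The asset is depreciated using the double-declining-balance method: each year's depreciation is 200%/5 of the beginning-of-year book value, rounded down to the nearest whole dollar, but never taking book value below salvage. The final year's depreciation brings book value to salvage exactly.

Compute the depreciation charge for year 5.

Depreciable base = $119,059 − $17,300 = $101,759.
Year 1: ⌊$119,059 × 200%/5⌋ = $47,623. Book value $71,436.
Year 2: ⌊$71,436 × 200%/5⌋ = $28,574. Book value $42,862.
Year 3: ⌊$42,862 × 200%/5⌋ = $17,144. Book value $25,718.
Year 4: ⌊$25,718 × 200%/5⌋ = $10,287, capped at $8,418. Book value $17,300.
Year 5 (final): $17,300 − $17,300 = $0. Book value $17,300.

$0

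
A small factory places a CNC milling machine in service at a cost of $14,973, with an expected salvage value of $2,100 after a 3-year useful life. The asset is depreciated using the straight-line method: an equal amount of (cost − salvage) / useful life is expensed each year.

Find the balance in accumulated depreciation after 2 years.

$8,582

Depreciable base = $14,973 − $2,100 = $12,873.
Annual expense = $12,873 / 3 = $4,291.
End of year 1: book value $10,682.
End of year 2: book value $6,391.
Accumulated through year 2 = $14,973 − $6,391 = $8,582.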